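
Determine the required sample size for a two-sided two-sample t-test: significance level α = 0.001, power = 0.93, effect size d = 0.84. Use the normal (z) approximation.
n = 65 per group

Sample size formula (two-sample t-test, normal approximation):
n = 2 · ((z_{α/2} + z_β) / d)²

z_{α/2} = 3.291 (for α = 0.001, two-sided)
z_β = 1.476 (for power = 0.93)
d = 0.84

n = 2 · ((3.291 + 1.476) / 0.84)²
n = 2 · (5.675)²
n ≈ 64.41
Round up to the next whole number: n = 65 per group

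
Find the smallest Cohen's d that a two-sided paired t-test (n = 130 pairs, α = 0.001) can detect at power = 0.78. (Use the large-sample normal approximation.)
d ≈ 0.36

Minimum detectable effect (paired t-test, normal approximation):
d = (z_{α/2} + z_β) / √n
d = (3.291 + 0.772) / √130
d = 4.063 / 11.402
d ≈ 0.36

By Cohen's convention (0.2 small / 0.5 medium / 0.8 large): small effect.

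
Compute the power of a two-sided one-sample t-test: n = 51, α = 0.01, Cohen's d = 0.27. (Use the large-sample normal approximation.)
Power ≈ 0.26

Power calculation (one-sample t-test, normal approximation):
z_β = d · √n - z_{α/2}
z_β = 0.27 · √51 - 2.576
z_β = 0.27 · 7.141 - 2.576
z_β = -0.648

Power = Φ(z_β) = Φ(-0.648) ≈ 0.259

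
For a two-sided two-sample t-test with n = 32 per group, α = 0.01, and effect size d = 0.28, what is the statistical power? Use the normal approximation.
Power ≈ 0.07

Power calculation (two-sample t-test, normal approximation):
z_β = d · √(n/2) - z_{α/2}
z_β = 0.28 · √(32/2) - 2.576
z_β = 0.28 · 4.000 - 2.576
z_β = -1.456

Power = Φ(z_β) = Φ(-1.456) ≈ 0.073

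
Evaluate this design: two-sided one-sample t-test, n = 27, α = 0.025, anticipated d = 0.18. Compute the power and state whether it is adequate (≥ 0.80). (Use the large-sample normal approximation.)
Power ≈ 0.10; the study is underpowered (power < 0.80)

Power calculation (one-sample t-test, normal approximation):
z_β = d · √n - z_{α/2}
z_β = 0.18 · √27 - 2.241
z_β = 0.18 · 5.196 - 2.241
z_β = -1.306

Power = Φ(z_β) = Φ(-1.306) ≈ 0.096

Effect size d = 0.18 is very small by Cohen's convention (0.2/0.5/0.8).

Threshold: power ≥ 0.80 is conventionally adequate.
Power ≈ 0.10 → the study is underpowered (power < 0.80).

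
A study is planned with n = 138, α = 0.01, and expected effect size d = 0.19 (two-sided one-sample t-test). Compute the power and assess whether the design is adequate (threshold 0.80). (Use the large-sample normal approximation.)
Power ≈ 0.37; the study is underpowered (power < 0.80)

Power calculation (one-sample t-test, normal approximation):
z_β = d · √n - z_{α/2}
z_β = 0.19 · √138 - 2.576
z_β = 0.19 · 11.747 - 2.576
z_β = -0.344

Power = Φ(z_β) = Φ(-0.344) ≈ 0.365

Effect size d = 0.19 is very small by Cohen's convention (0.2/0.5/0.8).

Threshold: power ≥ 0.80 is conventionally adequate.
Power ≈ 0.37 → the study is underpowered (power < 0.80).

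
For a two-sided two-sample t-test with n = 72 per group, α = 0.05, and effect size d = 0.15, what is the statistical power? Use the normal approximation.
Power ≈ 0.14

Power calculation (two-sample t-test, normal approximation):
z_β = d · √(n/2) - z_{α/2}
z_β = 0.15 · √(72/2) - 1.960
z_β = 0.15 · 6.000 - 1.960
z_β = -1.060

Power = Φ(z_β) = Φ(-1.060) ≈ 0.145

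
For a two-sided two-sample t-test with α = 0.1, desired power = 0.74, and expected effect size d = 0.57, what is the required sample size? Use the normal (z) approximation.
n = 33 per group

Sample size formula (two-sample t-test, normal approximation):
n = 2 · ((z_{α/2} + z_β) / d)²

z_{α/2} = 1.645 (for α = 0.1, two-sided)
z_β = 0.643 (for power = 0.74)
d = 0.57

n = 2 · ((1.645 + 0.643) / 0.57)²
n = 2 · (4.014)²
n ≈ 32.22
Round up to the next whole number: n = 33 per group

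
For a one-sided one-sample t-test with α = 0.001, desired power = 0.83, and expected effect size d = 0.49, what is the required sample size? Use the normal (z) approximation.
n = 69

Sample size formula (one-sample t-test, normal approximation):
n = ((z_α + z_β) / d)²

z_α = 3.090 (for α = 0.001, one-sided)
z_β = 0.954 (for power = 0.83)
d = 0.49

n = ((3.090 + 0.954) / 0.49)²
n = (8.253)²
n ≈ 68.11
Round up to the next whole number: n = 69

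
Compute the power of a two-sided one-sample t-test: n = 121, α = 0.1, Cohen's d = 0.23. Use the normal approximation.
Power ≈ 0.81

Power calculation (one-sample t-test, normal approximation):
z_β = d · √n - z_{α/2}
z_β = 0.23 · √121 - 1.645
z_β = 0.23 · 11.000 - 1.645
z_β = 0.885

Power = Φ(z_β) = Φ(0.885) ≈ 0.812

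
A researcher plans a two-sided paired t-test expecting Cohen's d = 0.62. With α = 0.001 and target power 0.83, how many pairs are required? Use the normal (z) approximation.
n = 47 pairs

Sample size formula (paired t-test, normal approximation):
n = ((z_{α/2} + z_β) / d)²

z_{α/2} = 3.291 (for α = 0.001, two-sided)
z_β = 0.954 (for power = 0.83)
d = 0.62

n = ((3.291 + 0.954) / 0.62)²
n = (6.847)²
n ≈ 46.88
Round up to the next whole number: n = 47 pairs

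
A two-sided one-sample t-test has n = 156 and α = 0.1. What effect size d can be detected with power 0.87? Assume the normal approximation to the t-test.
d ≈ 0.22

Minimum detectable effect (one-sample t-test, normal approximation):
d = (z_{α/2} + z_β) / √n
d = (1.645 + 1.126) / √156
d = 2.771 / 12.490
d ≈ 0.22

By Cohen's convention (0.2 small / 0.5 medium / 0.8 large): small effect.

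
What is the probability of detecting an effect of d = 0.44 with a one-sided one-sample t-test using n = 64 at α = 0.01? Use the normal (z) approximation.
Power ≈ 0.88

Power calculation (one-sample t-test, normal approximation):
z_β = d · √n - z_α
z_β = 0.44 · √64 - 2.326
z_β = 0.44 · 8.000 - 2.326
z_β = 1.194

Power = Φ(z_β) = Φ(1.194) ≈ 0.884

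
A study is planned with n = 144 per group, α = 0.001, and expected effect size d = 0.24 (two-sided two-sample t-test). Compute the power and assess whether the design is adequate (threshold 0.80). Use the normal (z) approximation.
Power ≈ 0.10; the study is underpowered (power < 0.80)

Power calculation (two-sample t-test, normal approximation):
z_β = d · √(n/2) - z_{α/2}
z_β = 0.24 · √(144/2) - 3.291
z_β = 0.24 · 8.485 - 3.291
z_β = -1.254

Power = Φ(z_β) = Φ(-1.254) ≈ 0.105

Effect size d = 0.24 is small by Cohen's convention (0.2/0.5/0.8).

Threshold: power ≥ 0.80 is conventionally adequate.
Power ≈ 0.10 → the study is underpowered (power < 0.80).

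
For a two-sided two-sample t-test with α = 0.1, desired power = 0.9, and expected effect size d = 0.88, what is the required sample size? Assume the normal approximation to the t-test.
n = 23 per group

Sample size formula (two-sample t-test, normal approximation):
n = 2 · ((z_{α/2} + z_β) / d)²

z_{α/2} = 1.645 (for α = 0.1, two-sided)
z_β = 1.282 (for power = 0.9)
d = 0.88

n = 2 · ((1.645 + 1.282) / 0.88)²
n = 2 · (3.326)²
n ≈ 22.12
Round up to the next whole number: n = 23 per group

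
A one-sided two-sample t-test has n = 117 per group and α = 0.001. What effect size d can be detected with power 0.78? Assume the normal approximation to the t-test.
d ≈ 0.50

Minimum detectable effect (two-sample t-test, normal approximation):
d = (z_α + z_β) / √(n/2)
d = (3.090 + 0.772) / √(117/2)
d = 3.862 / 7.649
d ≈ 0.50

By Cohen's convention (0.2 small / 0.5 medium / 0.8 large): medium effect.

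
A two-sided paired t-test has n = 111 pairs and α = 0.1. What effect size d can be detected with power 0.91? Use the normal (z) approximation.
d ≈ 0.28

Minimum detectable effect (paired t-test, normal approximation):
d = (z_{α/2} + z_β) / √n
d = (1.645 + 1.341) / √111
d = 2.986 / 10.536
d ≈ 0.28

By Cohen's convention (0.2 small / 0.5 medium / 0.8 large): small effect.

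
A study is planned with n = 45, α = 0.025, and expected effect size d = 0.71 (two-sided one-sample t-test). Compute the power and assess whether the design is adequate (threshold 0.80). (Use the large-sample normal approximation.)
Power ≈ 0.99; the study is adequately powered (power ≥ 0.80)

Power calculation (one-sample t-test, normal approximation):
z_β = d · √n - z_{α/2}
z_β = 0.71 · √45 - 2.241
z_β = 0.71 · 6.708 - 2.241
z_β = 2.521

Power = Φ(z_β) = Φ(2.521) ≈ 0.994

Effect size d = 0.71 is medium by Cohen's convention (0.2/0.5/0.8).

Threshold: power ≥ 0.80 is conventionally adequate.
Power ≈ 0.99 → the study is adequately powered (power ≥ 0.80).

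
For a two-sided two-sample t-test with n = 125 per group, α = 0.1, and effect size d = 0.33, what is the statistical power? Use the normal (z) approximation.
Power ≈ 0.83

Power calculation (two-sample t-test, normal approximation):
z_β = d · √(n/2) - z_{α/2}
z_β = 0.33 · √(125/2) - 1.645
z_β = 0.33 · 7.906 - 1.645
z_β = 0.964

Power = Φ(z_β) = Φ(0.964) ≈ 0.832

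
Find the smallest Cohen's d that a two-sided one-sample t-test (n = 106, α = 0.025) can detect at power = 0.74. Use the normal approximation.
d ≈ 0.28

Minimum detectable effect (one-sample t-test, normal approximation):
d = (z_{α/2} + z_β) / √n
d = (2.241 + 0.643) / √106
d = 2.885 / 10.296
d ≈ 0.28

By Cohen's convention (0.2 small / 0.5 medium / 0.8 large): small effect.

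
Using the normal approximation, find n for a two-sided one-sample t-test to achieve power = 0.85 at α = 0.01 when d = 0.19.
n = 362

Sample size formula (one-sample t-test, normal approximation):
n = ((z_{α/2} + z_β) / d)²

z_{α/2} = 2.576 (for α = 0.01, two-sided)
z_β = 1.036 (for power = 0.85)
d = 0.19

n = ((2.576 + 1.036) / 0.19)²
n = (19.011)²
n ≈ 361.42
Round up to the next whole number: n = 362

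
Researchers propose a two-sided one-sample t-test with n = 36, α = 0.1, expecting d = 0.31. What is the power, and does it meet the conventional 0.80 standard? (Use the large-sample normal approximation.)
Power ≈ 0.59; the study is underpowered (power < 0.80)

Power calculation (one-sample t-test, normal approximation):
z_β = d · √n - z_{α/2}
z_β = 0.31 · √36 - 1.645
z_β = 0.31 · 6.000 - 1.645
z_β = 0.215

Power = Φ(z_β) = Φ(0.215) ≈ 0.585

Effect size d = 0.31 is small by Cohen's convention (0.2/0.5/0.8).

Threshold: power ≥ 0.80 is conventionally adequate.
Power ≈ 0.59 → the study is underpowered (power < 0.80).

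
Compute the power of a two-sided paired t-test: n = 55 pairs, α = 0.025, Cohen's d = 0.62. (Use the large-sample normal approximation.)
Power ≈ 0.99

Power calculation (paired t-test, normal approximation):
z_β = d · √n - z_{α/2}
z_β = 0.62 · √55 - 2.241
z_β = 0.62 · 7.416 - 2.241
z_β = 2.357

Power = Φ(z_β) = Φ(2.357) ≈ 0.991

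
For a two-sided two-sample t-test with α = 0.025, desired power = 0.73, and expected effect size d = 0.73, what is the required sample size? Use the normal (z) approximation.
n = 31 per group

Sample size formula (two-sample t-test, normal approximation):
n = 2 · ((z_{α/2} + z_β) / d)²

z_{α/2} = 2.241 (for α = 0.025, two-sided)
z_β = 0.613 (for power = 0.73)
d = 0.73

n = 2 · ((2.241 + 0.613) / 0.73)²
n = 2 · (3.910)²
n ≈ 30.58
Round up to the next whole number: n = 31 per group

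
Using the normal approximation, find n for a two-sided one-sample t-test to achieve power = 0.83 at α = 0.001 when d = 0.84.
n = 26

Sample size formula (one-sample t-test, normal approximation):
n = ((z_{α/2} + z_β) / d)²

z_{α/2} = 3.291 (for α = 0.001, two-sided)
z_β = 0.954 (for power = 0.83)
d = 0.84

n = ((3.291 + 0.954) / 0.84)²
n = (5.054)²
n ≈ 25.54
Round up to the next whole number: n = 26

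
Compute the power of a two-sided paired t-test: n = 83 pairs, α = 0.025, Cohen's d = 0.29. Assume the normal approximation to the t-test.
Power ≈ 0.66

Power calculation (paired t-test, normal approximation):
z_β = d · √n - z_{α/2}
z_β = 0.29 · √83 - 2.241
z_β = 0.29 · 9.110 - 2.241
z_β = 0.401

Power = Φ(z_β) = Φ(0.401) ≈ 0.656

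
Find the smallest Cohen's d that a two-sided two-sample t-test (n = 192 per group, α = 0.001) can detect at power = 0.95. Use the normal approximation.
d ≈ 0.50

Minimum detectable effect (two-sample t-test, normal approximation):
d = (z_{α/2} + z_β) / √(n/2)
d = (3.291 + 1.645) / √(192/2)
d = 4.935 / 9.798
d ≈ 0.50

By Cohen's convention (0.2 small / 0.5 medium / 0.8 large): medium effect.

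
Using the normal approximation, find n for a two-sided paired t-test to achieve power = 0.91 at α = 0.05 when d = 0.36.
n = 85 pairs

Sample size formula (paired t-test, normal approximation):
n = ((z_{α/2} + z_β) / d)²

z_{α/2} = 1.960 (for α = 0.05, two-sided)
z_β = 1.341 (for power = 0.91)
d = 0.36

n = ((1.960 + 1.341) / 0.36)²
n = (9.169)²
n ≈ 84.07
Round up to the next whole number: n = 85 pairs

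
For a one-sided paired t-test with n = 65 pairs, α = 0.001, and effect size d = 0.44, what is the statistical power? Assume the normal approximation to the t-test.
Power ≈ 0.68

Power calculation (paired t-test, normal approximation):
z_β = d · √n - z_α
z_β = 0.44 · √65 - 3.090
z_β = 0.44 · 8.062 - 3.090
z_β = 0.457

Power = Φ(z_β) = Φ(0.457) ≈ 0.676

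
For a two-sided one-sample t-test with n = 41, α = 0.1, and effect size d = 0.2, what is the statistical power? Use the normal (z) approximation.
Power ≈ 0.36

Power calculation (one-sample t-test, normal approximation):
z_β = d · √n - z_{α/2}
z_β = 0.2 · √41 - 1.645
z_β = 0.2 · 6.403 - 1.645
z_β = -0.364

Power = Φ(z_β) = Φ(-0.364) ≈ 0.358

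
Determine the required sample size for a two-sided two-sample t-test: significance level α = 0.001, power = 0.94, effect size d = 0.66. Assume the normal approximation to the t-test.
n = 108 per group

Sample size formula (two-sample t-test, normal approximation):
n = 2 · ((z_{α/2} + z_β) / d)²

z_{α/2} = 3.291 (for α = 0.001, two-sided)
z_β = 1.555 (for power = 0.94)
d = 0.66

n = 2 · ((3.291 + 1.555) / 0.66)²
n = 2 · (7.342)²
n ≈ 107.81
Round up to the next whole number: n = 108 per group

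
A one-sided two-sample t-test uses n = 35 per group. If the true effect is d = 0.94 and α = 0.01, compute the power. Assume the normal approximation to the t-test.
Power ≈ 0.95

Power calculation (two-sample t-test, normal approximation):
z_β = d · √(n/2) - z_α
z_β = 0.94 · √(35/2) - 2.326
z_β = 0.94 · 4.183 - 2.326
z_β = 1.606

Power = Φ(z_β) = Φ(1.606) ≈ 0.946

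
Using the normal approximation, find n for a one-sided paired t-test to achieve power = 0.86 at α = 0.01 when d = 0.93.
n = 14 pairs

Sample size formula (paired t-test, normal approximation):
n = ((z_α + z_β) / d)²

z_α = 2.326 (for α = 0.01, one-sided)
z_β = 1.080 (for power = 0.86)
d = 0.93

n = ((2.326 + 1.080) / 0.93)²
n = (3.662)²
n ≈ 13.41
Round up to the next whole number: n = 14 pairs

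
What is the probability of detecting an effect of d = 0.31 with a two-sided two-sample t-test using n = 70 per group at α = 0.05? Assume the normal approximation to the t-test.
Power ≈ 0.45

Power calculation (two-sample t-test, normal approximation):
z_β = d · √(n/2) - z_{α/2}
z_β = 0.31 · √(70/2) - 1.960
z_β = 0.31 · 5.916 - 1.960
z_β = -0.126

Power = Φ(z_β) = Φ(-0.126) ≈ 0.450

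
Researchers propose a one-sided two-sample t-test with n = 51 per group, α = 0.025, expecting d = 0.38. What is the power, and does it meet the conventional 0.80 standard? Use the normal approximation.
Power ≈ 0.48; the study is underpowered (power < 0.80)

Power calculation (two-sample t-test, normal approximation):
z_β = d · √(n/2) - z_α
z_β = 0.38 · √(51/2) - 1.960
z_β = 0.38 · 5.050 - 1.960
z_β = -0.041

Power = Φ(z_β) = Φ(-0.041) ≈ 0.484

Effect size d = 0.38 is small by Cohen's convention (0.2/0.5/0.8).

Threshold: power ≥ 0.80 is conventionally adequate.
Power ≈ 0.48 → the study is underpowered (power < 0.80).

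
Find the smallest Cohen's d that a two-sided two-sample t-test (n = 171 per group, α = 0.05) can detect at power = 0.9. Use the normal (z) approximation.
d ≈ 0.35

Minimum detectable effect (two-sample t-test, normal approximation):
d = (z_{α/2} + z_β) / √(n/2)
d = (1.960 + 1.282) / √(171/2)
d = 3.242 / 9.247
d ≈ 0.35

By Cohen's convention (0.2 small / 0.5 medium / 0.8 large): small effect.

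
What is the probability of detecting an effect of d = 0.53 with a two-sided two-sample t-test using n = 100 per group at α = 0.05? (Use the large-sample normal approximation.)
Power ≈ 0.96

Power calculation (two-sample t-test, normal approximation):
z_β = d · √(n/2) - z_{α/2}
z_β = 0.53 · √(100/2) - 1.960
z_β = 0.53 · 7.071 - 1.960
z_β = 1.788

Power = Φ(z_β) = Φ(1.788) ≈ 0.963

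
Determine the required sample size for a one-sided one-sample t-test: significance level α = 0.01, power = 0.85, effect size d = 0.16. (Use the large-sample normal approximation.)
n = 442

Sample size formula (one-sample t-test, normal approximation):
n = ((z_α + z_β) / d)²

z_α = 2.326 (for α = 0.01, one-sided)
z_β = 1.036 (for power = 0.85)
d = 0.16

n = ((2.326 + 1.036) / 0.16)²
n = (21.013)²
n ≈ 441.55
Round up to the next whole number: n = 442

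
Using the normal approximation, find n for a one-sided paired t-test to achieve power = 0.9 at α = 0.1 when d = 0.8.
n = 11 pairs

Sample size formula (paired t-test, normal approximation):
n = ((z_α + z_β) / d)²

z_α = 1.282 (for α = 0.1, one-sided)
z_β = 1.282 (for power = 0.9)
d = 0.8

n = ((1.282 + 1.282) / 0.8)²
n = (3.205)²
n ≈ 10.27
Round up to the next whole number: n = 11 pairs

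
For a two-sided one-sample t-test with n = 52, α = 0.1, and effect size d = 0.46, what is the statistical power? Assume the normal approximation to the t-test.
Power ≈ 0.95

Power calculation (one-sample t-test, normal approximation):
z_β = d · √n - z_{α/2}
z_β = 0.46 · √52 - 1.645
z_β = 0.46 · 7.211 - 1.645
z_β = 1.672

Power = Φ(z_β) = Φ(1.672) ≈ 0.953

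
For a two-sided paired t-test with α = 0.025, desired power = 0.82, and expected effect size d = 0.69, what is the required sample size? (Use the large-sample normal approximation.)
n = 21 pairs

Sample size formula (paired t-test, normal approximation):
n = ((z_{α/2} + z_β) / d)²

z_{α/2} = 2.241 (for α = 0.025, two-sided)
z_β = 0.915 (for power = 0.82)
d = 0.69

n = ((2.241 + 0.915) / 0.69)²
n = (4.574)²
n ≈ 20.92
Round up to the next whole number: n = 21 pairs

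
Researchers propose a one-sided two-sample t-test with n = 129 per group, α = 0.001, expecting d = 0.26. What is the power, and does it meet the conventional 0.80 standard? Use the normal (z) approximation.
Power ≈ 0.16; the study is underpowered (power < 0.80)

Power calculation (two-sample t-test, normal approximation):
z_β = d · √(n/2) - z_α
z_β = 0.26 · √(129/2) - 3.090
z_β = 0.26 · 8.031 - 3.090
z_β = -1.002

Power = Φ(z_β) = Φ(-1.002) ≈ 0.158

Effect size d = 0.26 is small by Cohen's convention (0.2/0.5/0.8).

Threshold: power ≥ 0.80 is conventionally adequate.
Power ≈ 0.16 → the study is underpowered (power < 0.80).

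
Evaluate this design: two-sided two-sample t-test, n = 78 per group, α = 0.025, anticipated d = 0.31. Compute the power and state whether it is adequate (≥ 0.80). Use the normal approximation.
Power ≈ 0.38; the study is underpowered (power < 0.80)

Power calculation (two-sample t-test, normal approximation):
z_β = d · √(n/2) - z_{α/2}
z_β = 0.31 · √(78/2) - 2.241
z_β = 0.31 · 6.245 - 2.241
z_β = -0.305

Power = Φ(z_β) = Φ(-0.305) ≈ 0.380

Effect size d = 0.31 is small by Cohen's convention (0.2/0.5/0.8).

Threshold: power ≥ 0.80 is conventionally adequate.
Power ≈ 0.38 → the study is underpowered (power < 0.80).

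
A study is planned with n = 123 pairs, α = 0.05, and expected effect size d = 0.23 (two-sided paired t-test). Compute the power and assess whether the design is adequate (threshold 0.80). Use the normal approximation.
Power ≈ 0.72; the study is underpowered (power < 0.80)

Power calculation (paired t-test, normal approximation):
z_β = d · √n - z_{α/2}
z_β = 0.23 · √123 - 1.960
z_β = 0.23 · 11.091 - 1.960
z_β = 0.591

Power = Φ(z_β) = Φ(0.591) ≈ 0.723

Effect size d = 0.23 is small by Cohen's convention (0.2/0.5/0.8).

Threshold: power ≥ 0.80 is conventionally adequate.
Power ≈ 0.72 → the study is underpowered (power < 0.80).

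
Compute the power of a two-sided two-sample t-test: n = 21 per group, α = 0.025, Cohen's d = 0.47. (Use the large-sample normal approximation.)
Power ≈ 0.24

Power calculation (two-sample t-test, normal approximation):
z_β = d · √(n/2) - z_{α/2}
z_β = 0.47 · √(21/2) - 2.241
z_β = 0.47 · 3.240 - 2.241
z_β = -0.718

Power = Φ(z_β) = Φ(-0.718) ≈ 0.236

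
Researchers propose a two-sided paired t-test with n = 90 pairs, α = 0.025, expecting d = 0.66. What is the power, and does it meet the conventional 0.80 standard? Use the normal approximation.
Power ≈ 1.00; the study is adequately powered (power ≥ 0.80)

Power calculation (paired t-test, normal approximation):
z_β = d · √n - z_{α/2}
z_β = 0.66 · √90 - 2.241
z_β = 0.66 · 9.487 - 2.241
z_β = 4.020

Power = Φ(z_β) = Φ(4.020) ≈ 1.000

Effect size d = 0.66 is medium by Cohen's convention (0.2/0.5/0.8).

Threshold: power ≥ 0.80 is conventionally adequate.
Power ≈ 1.00 → the study is adequately powered (power ≥ 0.80).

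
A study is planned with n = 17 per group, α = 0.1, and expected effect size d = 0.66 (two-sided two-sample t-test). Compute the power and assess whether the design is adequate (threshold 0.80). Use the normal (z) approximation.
Power ≈ 0.61; the study is underpowered (power < 0.80)

Power calculation (two-sample t-test, normal approximation):
z_β = d · √(n/2) - z_{α/2}
z_β = 0.66 · √(17/2) - 1.645
z_β = 0.66 · 2.915 - 1.645
z_β = 0.279

Power = Φ(z_β) = Φ(0.279) ≈ 0.610

Effect size d = 0.66 is medium by Cohen's convention (0.2/0.5/0.8).

Threshold: power ≥ 0.80 is conventionally adequate.
Power ≈ 0.61 → the study is underpowered (power < 0.80).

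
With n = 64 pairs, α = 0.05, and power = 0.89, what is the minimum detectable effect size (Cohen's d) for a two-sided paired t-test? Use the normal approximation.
d ≈ 0.40

Minimum detectable effect (paired t-test, normal approximation):
d = (z_{α/2} + z_β) / √n
d = (1.960 + 1.227) / √64
d = 3.186 / 8.000
d ≈ 0.40

By Cohen's convention (0.2 small / 0.5 medium / 0.8 large): small effect.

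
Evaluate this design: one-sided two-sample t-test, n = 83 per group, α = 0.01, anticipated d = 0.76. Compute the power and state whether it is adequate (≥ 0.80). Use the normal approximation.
Power ≈ 0.99; the study is adequately powered (power ≥ 0.80)

Power calculation (two-sample t-test, normal approximation):
z_β = d · √(n/2) - z_α
z_β = 0.76 · √(83/2) - 2.326
z_β = 0.76 · 6.442 - 2.326
z_β = 2.570

Power = Φ(z_β) = Φ(2.570) ≈ 0.995

Effect size d = 0.76 is medium by Cohen's convention (0.2/0.5/0.8).

Threshold: power ≥ 0.80 is conventionally adequate.
Power ≈ 0.99 → the study is adequately powered (power ≥ 0.80).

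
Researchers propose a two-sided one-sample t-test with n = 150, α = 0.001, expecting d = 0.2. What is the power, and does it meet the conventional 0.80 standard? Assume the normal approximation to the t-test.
Power ≈ 0.20; the study is underpowered (power < 0.80)

Power calculation (one-sample t-test, normal approximation):
z_β = d · √n - z_{α/2}
z_β = 0.2 · √150 - 3.291
z_β = 0.2 · 12.247 - 3.291
z_β = -0.841

Power = Φ(z_β) = Φ(-0.841) ≈ 0.200

Effect size d = 0.2 is small by Cohen's convention (0.2/0.5/0.8).

Threshold: power ≥ 0.80 is conventionally adequate.
Power ≈ 0.20 → the study is underpowered (power < 0.80).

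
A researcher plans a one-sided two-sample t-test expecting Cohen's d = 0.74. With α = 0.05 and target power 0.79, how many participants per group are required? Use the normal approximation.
n = 22 per group

Sample size formula (two-sample t-test, normal approximation):
n = 2 · ((z_α + z_β) / d)²

z_α = 1.645 (for α = 0.05, one-sided)
z_β = 0.806 (for power = 0.79)
d = 0.74

n = 2 · ((1.645 + 0.806) / 0.74)²
n = 2 · (3.312)²
n ≈ 21.94
Round up to the next whole number: n = 22 per group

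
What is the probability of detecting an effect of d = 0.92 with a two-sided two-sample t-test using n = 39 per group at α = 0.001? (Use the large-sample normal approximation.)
Power ≈ 0.78

Power calculation (two-sample t-test, normal approximation):
z_β = d · √(n/2) - z_{α/2}
z_β = 0.92 · √(39/2) - 3.291
z_β = 0.92 · 4.416 - 3.291
z_β = 0.772

Power = Φ(z_β) = Φ(0.772) ≈ 0.780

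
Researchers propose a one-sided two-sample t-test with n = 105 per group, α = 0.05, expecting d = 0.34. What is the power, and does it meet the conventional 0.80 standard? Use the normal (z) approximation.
Power ≈ 0.79; the study is underpowered (power < 0.80)

Power calculation (two-sample t-test, normal approximation):
z_β = d · √(n/2) - z_α
z_β = 0.34 · √(105/2) - 1.645
z_β = 0.34 · 7.246 - 1.645
z_β = 0.819

Power = Φ(z_β) = Φ(0.819) ≈ 0.794

Effect size d = 0.34 is small by Cohen's convention (0.2/0.5/0.8).

Threshold: power ≥ 0.80 is conventionally adequate.
Power ≈ 0.79 → the study is underpowered (power < 0.80).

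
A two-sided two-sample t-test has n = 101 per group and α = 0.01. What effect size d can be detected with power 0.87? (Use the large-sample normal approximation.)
d ≈ 0.52

Minimum detectable effect (two-sample t-test, normal approximation):
d = (z_{α/2} + z_β) / √(n/2)
d = (2.576 + 1.126) / √(101/2)
d = 3.702 / 7.106
d ≈ 0.52

By Cohen's convention (0.2 small / 0.5 medium / 0.8 large): medium effect.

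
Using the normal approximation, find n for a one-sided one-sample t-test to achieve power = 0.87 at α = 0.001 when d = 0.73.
n = 34

Sample size formula (one-sample t-test, normal approximation):
n = ((z_α + z_β) / d)²

z_α = 3.090 (for α = 0.001, one-sided)
z_β = 1.126 (for power = 0.87)
d = 0.73

n = ((3.090 + 1.126) / 0.73)²
n = (5.775)²
n ≈ 33.35
Round up to the next whole number: n = 34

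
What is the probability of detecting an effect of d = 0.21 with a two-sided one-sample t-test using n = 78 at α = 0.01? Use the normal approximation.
Power ≈ 0.24

Power calculation (one-sample t-test, normal approximation):
z_β = d · √n - z_{α/2}
z_β = 0.21 · √78 - 2.576
z_β = 0.21 · 8.832 - 2.576
z_β = -0.721

Power = Φ(z_β) = Φ(-0.721) ≈ 0.235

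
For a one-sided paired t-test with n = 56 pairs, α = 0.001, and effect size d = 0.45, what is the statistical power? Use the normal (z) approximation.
Power ≈ 0.61

Power calculation (paired t-test, normal approximation):
z_β = d · √n - z_α
z_β = 0.45 · √56 - 3.090
z_β = 0.45 · 7.483 - 3.090
z_β = 0.277

Power = Φ(z_β) = Φ(0.277) ≈ 0.609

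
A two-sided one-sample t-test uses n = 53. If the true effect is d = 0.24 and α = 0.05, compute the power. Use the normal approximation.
Power ≈ 0.42

Power calculation (one-sample t-test, normal approximation):
z_β = d · √n - z_{α/2}
z_β = 0.24 · √53 - 1.960
z_β = 0.24 · 7.280 - 1.960
z_β = -0.213

Power = Φ(z_β) = Φ(-0.213) ≈ 0.416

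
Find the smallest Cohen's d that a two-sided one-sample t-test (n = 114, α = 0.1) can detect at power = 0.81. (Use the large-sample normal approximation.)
d ≈ 0.24

Minimum detectable effect (one-sample t-test, normal approximation):
d = (z_{α/2} + z_β) / √n
d = (1.645 + 0.878) / √114
d = 2.523 / 10.677
d ≈ 0.24

By Cohen's convention (0.2 small / 0.5 medium / 0.8 large): small effect.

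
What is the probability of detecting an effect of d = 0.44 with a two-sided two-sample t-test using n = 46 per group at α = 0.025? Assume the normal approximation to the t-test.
Power ≈ 0.45

Power calculation (two-sample t-test, normal approximation):
z_β = d · √(n/2) - z_{α/2}
z_β = 0.44 · √(46/2) - 2.241
z_β = 0.44 · 4.796 - 2.241
z_β = -0.131

Power = Φ(z_β) = Φ(-0.131) ≈ 0.448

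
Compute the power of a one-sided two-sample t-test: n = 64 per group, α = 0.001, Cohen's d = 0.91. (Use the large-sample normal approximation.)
Power ≈ 0.98

Power calculation (two-sample t-test, normal approximation):
z_β = d · √(n/2) - z_α
z_β = 0.91 · √(64/2) - 3.090
z_β = 0.91 · 5.657 - 3.090
z_β = 2.058

Power = Φ(z_β) = Φ(2.058) ≈ 0.980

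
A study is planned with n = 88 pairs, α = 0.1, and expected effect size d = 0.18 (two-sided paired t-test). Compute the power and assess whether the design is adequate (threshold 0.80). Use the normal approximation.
Power ≈ 0.52; the study is underpowered (power < 0.80)

Power calculation (paired t-test, normal approximation):
z_β = d · √n - z_{α/2}
z_β = 0.18 · √88 - 1.645
z_β = 0.18 · 9.381 - 1.645
z_β = 0.044

Power = Φ(z_β) = Φ(0.044) ≈ 0.517

Effect size d = 0.18 is very small by Cohen's convention (0.2/0.5/0.8).

Threshold: power ≥ 0.80 is conventionally adequate.
Power ≈ 0.52 → the study is underpowered (power < 0.80).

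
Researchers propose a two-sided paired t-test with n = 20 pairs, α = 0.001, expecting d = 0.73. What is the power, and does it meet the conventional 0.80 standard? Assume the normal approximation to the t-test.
Power ≈ 0.49; the study is underpowered (power < 0.80)

Power calculation (paired t-test, normal approximation):
z_β = d · √n - z_{α/2}
z_β = 0.73 · √20 - 3.291
z_β = 0.73 · 4.472 - 3.291
z_β = -0.026

Power = Φ(z_β) = Φ(-0.026) ≈ 0.490

Effect size d = 0.73 is medium by Cohen's convention (0.2/0.5/0.8).

Threshold: power ≥ 0.80 is conventionally adequate.
Power ≈ 0.49 → the study is underpowered (power < 0.80).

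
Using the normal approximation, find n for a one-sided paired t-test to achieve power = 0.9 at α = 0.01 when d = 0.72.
n = 26 pairs

Sample size formula (paired t-test, normal approximation):
n = ((z_α + z_β) / d)²

z_α = 2.326 (for α = 0.01, one-sided)
z_β = 1.282 (for power = 0.9)
d = 0.72

n = ((2.326 + 1.282) / 0.72)²
n = (5.011)²
n ≈ 25.11
Round up to the next whole number: n = 26 pairs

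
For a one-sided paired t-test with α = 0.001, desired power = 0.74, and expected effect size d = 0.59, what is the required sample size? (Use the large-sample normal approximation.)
n = 41 pairs

Sample size formula (paired t-test, normal approximation):
n = ((z_α + z_β) / d)²

z_α = 3.090 (for α = 0.001, one-sided)
z_β = 0.643 (for power = 0.74)
d = 0.59

n = ((3.090 + 0.643) / 0.59)²
n = (6.327)²
n ≈ 40.03
Round up to the next whole number: n = 41 pairs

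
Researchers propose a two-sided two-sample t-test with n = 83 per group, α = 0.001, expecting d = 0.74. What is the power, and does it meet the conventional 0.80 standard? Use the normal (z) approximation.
Power ≈ 0.93; the study is adequately powered (power ≥ 0.80)

Power calculation (two-sample t-test, normal approximation):
z_β = d · √(n/2) - z_{α/2}
z_β = 0.74 · √(83/2) - 3.291
z_β = 0.74 · 6.442 - 3.291
z_β = 1.477

Power = Φ(z_β) = Φ(1.477) ≈ 0.930

Effect size d = 0.74 is medium by Cohen's convention (0.2/0.5/0.8).

Threshold: power ≥ 0.80 is conventionally adequate.
Power ≈ 0.93 → the study is adequately powered (power ≥ 0.80).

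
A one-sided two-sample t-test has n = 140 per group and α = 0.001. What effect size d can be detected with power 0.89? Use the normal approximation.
d ≈ 0.52

Minimum detectable effect (two-sample t-test, normal approximation):
d = (z_α + z_β) / √(n/2)
d = (3.090 + 1.227) / √(140/2)
d = 4.317 / 8.367
d ≈ 0.52

By Cohen's convention (0.2 small / 0.5 medium / 0.8 large): medium effect.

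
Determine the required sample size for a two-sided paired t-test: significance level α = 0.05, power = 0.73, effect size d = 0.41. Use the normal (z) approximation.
n = 40 pairs

Sample size formula (paired t-test, normal approximation):
n = ((z_{α/2} + z_β) / d)²

z_{α/2} = 1.960 (for α = 0.05, two-sided)
z_β = 0.613 (for power = 0.73)
d = 0.41

n = ((1.960 + 0.613) / 0.41)²
n = (6.276)²
n ≈ 39.39
Round up to the next whole number: n = 40 pairs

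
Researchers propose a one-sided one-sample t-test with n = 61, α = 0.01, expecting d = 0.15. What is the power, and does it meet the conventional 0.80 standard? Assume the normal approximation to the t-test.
Power ≈ 0.12; the study is underpowered (power < 0.80)

Power calculation (one-sample t-test, normal approximation):
z_β = d · √n - z_α
z_β = 0.15 · √61 - 2.326
z_β = 0.15 · 7.810 - 2.326
z_β = -1.155

Power = Φ(z_β) = Φ(-1.155) ≈ 0.124

Effect size d = 0.15 is very small by Cohen's convention (0.2/0.5/0.8).

Threshold: power ≥ 0.80 is conventionally adequate.
Power ≈ 0.12 → the study is underpowered (power < 0.80).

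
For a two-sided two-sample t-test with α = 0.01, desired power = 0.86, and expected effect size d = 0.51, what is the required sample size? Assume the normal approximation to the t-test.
n = 103 per group

Sample size formula (two-sample t-test, normal approximation):
n = 2 · ((z_{α/2} + z_β) / d)²

z_{α/2} = 2.576 (for α = 0.01, two-sided)
z_β = 1.080 (for power = 0.86)
d = 0.51

n = 2 · ((2.576 + 1.080) / 0.51)²
n = 2 · (7.169)²
n ≈ 102.79
Round up to the next whole number: n = 103 per group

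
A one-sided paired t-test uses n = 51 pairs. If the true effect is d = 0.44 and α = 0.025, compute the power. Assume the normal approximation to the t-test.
Power ≈ 0.88

Power calculation (paired t-test, normal approximation):
z_β = d · √n - z_α
z_β = 0.44 · √51 - 1.960
z_β = 0.44 · 7.141 - 1.960
z_β = 1.182

Power = Φ(z_β) = Φ(1.182) ≈ 0.881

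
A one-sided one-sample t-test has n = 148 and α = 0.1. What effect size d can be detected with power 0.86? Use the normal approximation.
d ≈ 0.19

Minimum detectable effect (one-sample t-test, normal approximation):
d = (z_α + z_β) / √n
d = (1.282 + 1.080) / √148
d = 2.362 / 12.166
d ≈ 0.19

By Cohen's convention (0.2 small / 0.5 medium / 0.8 large): very small effect.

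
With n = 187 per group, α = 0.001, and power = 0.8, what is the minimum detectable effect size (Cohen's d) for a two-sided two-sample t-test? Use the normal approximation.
d ≈ 0.43

Minimum detectable effect (two-sample t-test, normal approximation):
d = (z_{α/2} + z_β) / √(n/2)
d = (3.291 + 0.842) / √(187/2)
d = 4.132 / 9.670
d ≈ 0.43

By Cohen's convention (0.2 small / 0.5 medium / 0.8 large): small effect.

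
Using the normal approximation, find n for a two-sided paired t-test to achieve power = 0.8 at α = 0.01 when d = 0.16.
n = 457 pairs

Sample size formula (paired t-test, normal approximation):
n = ((z_{α/2} + z_β) / d)²

z_{α/2} = 2.576 (for α = 0.01, two-sided)
z_β = 0.842 (for power = 0.8)
d = 0.16

n = ((2.576 + 0.842) / 0.16)²
n = (21.363)²
n ≈ 456.38
Round up to the next whole number: n = 457 pairs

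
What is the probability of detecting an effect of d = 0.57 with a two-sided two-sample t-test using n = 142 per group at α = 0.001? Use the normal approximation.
Power ≈ 0.93

Power calculation (two-sample t-test, normal approximation):
z_β = d · √(n/2) - z_{α/2}
z_β = 0.57 · √(142/2) - 3.291
z_β = 0.57 · 8.426 - 3.291
z_β = 1.512

Power = Φ(z_β) = Φ(1.512) ≈ 0.935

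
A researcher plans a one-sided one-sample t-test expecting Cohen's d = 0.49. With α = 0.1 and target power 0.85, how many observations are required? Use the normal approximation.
n = 23

Sample size formula (one-sample t-test, normal approximation):
n = ((z_α + z_β) / d)²

z_α = 1.282 (for α = 0.1, one-sided)
z_β = 1.036 (for power = 0.85)
d = 0.49

n = ((1.282 + 1.036) / 0.49)²
n = (4.731)²
n ≈ 22.38
Round up to the next whole number: n = 23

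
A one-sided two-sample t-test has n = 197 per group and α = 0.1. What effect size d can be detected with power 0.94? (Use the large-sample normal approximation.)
d ≈ 0.29

Minimum detectable effect (two-sample t-test, normal approximation):
d = (z_α + z_β) / √(n/2)
d = (1.282 + 1.555) / √(197/2)
d = 2.836 / 9.925
d ≈ 0.29

By Cohen's convention (0.2 small / 0.5 medium / 0.8 large): small effect.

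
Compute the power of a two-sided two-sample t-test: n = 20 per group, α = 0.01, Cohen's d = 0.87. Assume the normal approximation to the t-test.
Power ≈ 0.57

Power calculation (two-sample t-test, normal approximation):
z_β = d · √(n/2) - z_{α/2}
z_β = 0.87 · √(20/2) - 2.576
z_β = 0.87 · 3.162 - 2.576
z_β = 0.175

Power = Φ(z_β) = Φ(0.175) ≈ 0.570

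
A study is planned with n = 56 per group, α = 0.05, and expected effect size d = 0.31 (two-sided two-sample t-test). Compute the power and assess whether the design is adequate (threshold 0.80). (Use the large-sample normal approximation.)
Power ≈ 0.37; the study is underpowered (power < 0.80)

Power calculation (two-sample t-test, normal approximation):
z_β = d · √(n/2) - z_{α/2}
z_β = 0.31 · √(56/2) - 1.960
z_β = 0.31 · 5.292 - 1.960
z_β = -0.320

Power = Φ(z_β) = Φ(-0.320) ≈ 0.375

Effect size d = 0.31 is small by Cohen's convention (0.2/0.5/0.8).

Threshold: power ≥ 0.80 is conventionally adequate.
Power ≈ 0.37 → the study is underpowered (power < 0.80).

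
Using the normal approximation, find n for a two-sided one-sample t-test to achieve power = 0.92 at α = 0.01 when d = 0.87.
n = 21

Sample size formula (one-sample t-test, normal approximation):
n = ((z_{α/2} + z_β) / d)²

z_{α/2} = 2.576 (for α = 0.01, two-sided)
z_β = 1.405 (for power = 0.92)
d = 0.87

n = ((2.576 + 1.405) / 0.87)²
n = (4.576)²
n ≈ 20.94
Round up to the next whole number: n = 21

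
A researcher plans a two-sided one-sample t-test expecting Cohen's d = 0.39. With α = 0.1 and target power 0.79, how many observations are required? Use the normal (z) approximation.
n = 40

Sample size formula (one-sample t-test, normal approximation):
n = ((z_{α/2} + z_β) / d)²

z_{α/2} = 1.645 (for α = 0.1, two-sided)
z_β = 0.806 (for power = 0.79)
d = 0.39

n = ((1.645 + 0.806) / 0.39)²
n = (6.285)²
n ≈ 39.50
Round up to the next whole number: n = 40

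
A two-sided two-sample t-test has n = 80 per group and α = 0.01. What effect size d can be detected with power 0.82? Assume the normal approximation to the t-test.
d ≈ 0.55

Minimum detectable effect (two-sample t-test, normal approximation):
d = (z_{α/2} + z_β) / √(n/2)
d = (2.576 + 0.915) / √(80/2)
d = 3.491 / 6.325
d ≈ 0.55

By Cohen's convention (0.2 small / 0.5 medium / 0.8 large): medium effect.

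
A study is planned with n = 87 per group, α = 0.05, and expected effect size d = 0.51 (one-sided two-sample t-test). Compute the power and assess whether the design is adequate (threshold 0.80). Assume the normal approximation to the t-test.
Power ≈ 0.96; the study is adequately powered (power ≥ 0.80)

Power calculation (two-sample t-test, normal approximation):
z_β = d · √(n/2) - z_α
z_β = 0.51 · √(87/2) - 1.645
z_β = 0.51 · 6.595 - 1.645
z_β = 1.719

Power = Φ(z_β) = Φ(1.719) ≈ 0.957

Effect size d = 0.51 is medium by Cohen's convention (0.2/0.5/0.8).

Threshold: power ≥ 0.80 is conventionally adequate.
Power ≈ 0.96 → the study is adequately powered (power ≥ 0.80).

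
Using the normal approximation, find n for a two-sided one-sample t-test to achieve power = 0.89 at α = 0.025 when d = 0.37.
n = 88

Sample size formula (one-sample t-test, normal approximation):
n = ((z_{α/2} + z_β) / d)²

z_{α/2} = 2.241 (for α = 0.025, two-sided)
z_β = 1.227 (for power = 0.89)
d = 0.37

n = ((2.241 + 1.227) / 0.37)²
n = (9.373)²
n ≈ 87.85
Round up to the next whole number: n = 88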